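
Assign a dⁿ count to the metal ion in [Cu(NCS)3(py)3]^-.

d⁹

Ligand charges: each isothiocyanate is −1; pyridine is neutral. With an overall charge of −1 the copper centre must be in the +2 oxidation state.
Group 11 minus oxidation state 2 gives a d⁹ configuration.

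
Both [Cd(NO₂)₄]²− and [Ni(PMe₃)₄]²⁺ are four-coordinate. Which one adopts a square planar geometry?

For [Cd(NO₂)₄]²−: Each nitro (N-bound nitrite) is −1; balancing the −2 overall charge requires Cd(II). Group 12 minus oxidation state 2 gives a d¹⁰ configuration. A d¹⁰ ion has no crystal-field stabilisation preference between square planar and tetrahedral, so four ligands adopt the sterically favoured tetrahedral geometry. → tetrahedral.
For [Ni(PMe₃)₄]²⁺: Ligand charges: trimethylphosphine is neutral. With an overall charge of +2 the nickel centre must be in the +2 oxidation state. Nickel is a group-10 element; Ni(II) is therefore d⁸. Trimethylphosphine is a strong-field ligand (high in the spectrochemical series). A 3d d⁸ ion with strong-field ligands gains enough CFSE to favour square planar over tetrahedral. → square planar.

[Ni(PMe₃)₄]²⁺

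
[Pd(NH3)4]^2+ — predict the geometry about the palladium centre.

Ligand charges: ammonia is neutral. With an overall charge of +2 the palladium centre must be in the +2 oxidation state.
Palladium is a group-10 element; Pd(II) is therefore d⁸.
With 4 monodentate ligands the coordination number is 4.
A 4d d⁸ ion has a large crystal-field splitting; square planar leaves the high-energy d_{x²−y²} orbital empty and maximises CFSE.

square planar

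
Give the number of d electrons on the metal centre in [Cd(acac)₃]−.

Ligand charges: each acetylacetonate is −1. With an overall charge of −1 the cadmium centre must be in the +2 oxidation state.
Cadmium is a group-12 element; Cd(II) is therefore d¹⁰.

d10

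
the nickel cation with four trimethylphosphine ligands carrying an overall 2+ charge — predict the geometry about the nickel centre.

square planar

Ligand charges: trimethylphosphine is neutral. With an overall charge of +2 the nickel centre must be in the +2 oxidation state.
Nickel is a group-10 element; Ni(II) is therefore d⁸.
With 4 monodentate ligands the coordination number is 4.
Trimethylphosphine is a strong-field ligand (high in the spectrochemical series).
A 3d d⁸ ion with strong-field ligands gains enough CFSE to favour square planar over tetrahedral.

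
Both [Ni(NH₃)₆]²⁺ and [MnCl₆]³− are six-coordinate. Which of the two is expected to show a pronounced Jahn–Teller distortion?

[MnCl₆]³−

[Ni(NH₃)₆]²⁺: Ligand charges: ammonia is neutral. With an overall charge of +2 the nickel centre must be in the +2 oxidation state. Group 10 minus oxidation state 2 gives a d⁸ configuration. The d⁸ configuration leaves the e_g set evenly filled (or empty) — no strong Jahn–Teller driving force.
[MnCl₆]³−: Each chloride is −1; balancing the −3 overall charge requires Mn(III). Manganese is a group-7 element; Mn(III) is therefore d⁴. Chloride is a weak-field ligand for a first-row metal, so the complex is high-spin. The t₂g³e_g¹ (high-spin) configuration has an unevenly filled e_g set; the Jahn–Teller theorem predicts a tetragonal distortion (typically axial elongation) to lift the degeneracy.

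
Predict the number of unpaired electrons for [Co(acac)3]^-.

3

Ligand charges: each acetylacetonate is −1. With an overall charge of −1 the cobalt centre must be in the +2 oxidation state.
Group 9 minus oxidation state 2 gives a d⁷ configuration.
Counting donor atoms: 3×acetylacetonate (bidentate) → 6 donors. Coordination number = 6.
The spin state decides the count: Acetylacetonate is a weak-field ligand for a first-row metal, so the complex is high-spin.
An octahedral high-spin d⁷ ion is t₂g⁵e_g², giving 3 unpaired electrons.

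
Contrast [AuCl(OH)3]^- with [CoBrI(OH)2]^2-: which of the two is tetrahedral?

[CoBrI(OH)2]^2-

For [AuCl(OH)3]^-: Summing ligand charges against the −1 overall charge gives an oxidation state of +3 for gold. Group 11 minus oxidation state 3 gives a d⁸ configuration. A 5d d⁸ ion has a large crystal-field splitting; square planar leaves the high-energy d_{x²−y²} orbital empty and maximises CFSE. → square planar.
For [CoBrI(OH)2]^2-: Ligand charges: each bromide is −1; each iodide is −1; each hydroxide is −1. With an overall charge of −2 the cobalt centre must be in the +2 oxidation state. Group 9 minus oxidation state 2 gives a d⁷ configuration. For a high-spin 3d d⁷ ion with weak-field ligands the small Δₜ gives little square-planar CFSE advantage, so four ligands adopt the sterically favoured tetrahedral geometry. → tetrahedral.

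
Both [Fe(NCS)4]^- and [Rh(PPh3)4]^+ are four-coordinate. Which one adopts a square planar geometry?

For [Fe(NCS)4]^-: Each isothiocyanate is −1; balancing the −1 overall charge requires Fe(III). Fe sits in group 8, so the d-electron count is 8 − 3 = 5. A high-spin d⁵ ion has zero CFSE in either geometry, so four ligands adopt the sterically favoured tetrahedral geometry. → tetrahedral.
For [Rh(PPh3)4]^+: Ligand charges: triphenylphosphine is neutral. With an overall charge of +1 the rhodium centre must be in the +1 oxidation state. Rhodium is a group-9 element; Rh(I) is therefore d⁸. A 4d d⁸ ion has a large crystal-field splitting; square planar leaves the high-energy d_{x²−y²} orbital empty and maximises CFSE. → square planar.

[Rh(PPh3)4]^+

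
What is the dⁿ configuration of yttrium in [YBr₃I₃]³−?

d0

Ligand charges: each bromide is −1; each iodide is −1. With an overall charge of −3 the yttrium centre must be in the +3 oxidation state.
Y sits in group 3, so the d-electron count is 3 − 3 = 0.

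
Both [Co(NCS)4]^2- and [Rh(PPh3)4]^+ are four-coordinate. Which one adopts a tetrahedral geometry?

For [Co(NCS)4]^2-: Summing ligand charges against the −2 overall charge gives an oxidation state of +2 for cobalt. Co sits in group 9, so the d-electron count is 9 − 2 = 7. For a high-spin 3d d⁷ ion with weak-field ligands the small Δₜ gives little square-planar CFSE advantage, so four ligands adopt the sterically favoured tetrahedral geometry. → tetrahedral.
For [Rh(PPh3)4]^+: Summing ligand charges against the +1 overall charge gives an oxidation state of +1 for rhodium. Group 9 minus oxidation state 1 gives a d⁸ configuration. A 4d d⁸ ion has a large crystal-field splitting; square planar leaves the high-energy d_{x²−y²} orbital empty and maximises CFSE. → square planar.

[Co(NCS)4]^2-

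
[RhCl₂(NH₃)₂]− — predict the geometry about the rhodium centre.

square planar

Ligand charges: each chloride is −1; ammonia is neutral. With an overall charge of −1 the rhodium centre must be in the +1 oxidation state.
Rhodium is a group-9 element; Rh(I) is therefore d⁸.
With 4 monodentate ligands the coordination number is 4.
A 4d d⁸ ion has a large crystal-field splitting; square planar leaves the high-energy d_{x²−y²} orbital empty and maximises CFSE.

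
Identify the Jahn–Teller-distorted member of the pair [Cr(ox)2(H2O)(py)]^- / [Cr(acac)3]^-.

[Cr(acac)3]^-

[Cr(ox)2(H2O)(py)]^-: Summing ligand charges against the −1 overall charge gives an oxidation state of +3 for chromium. Group 6 minus oxidation state 3 gives a d³ configuration. The d³ configuration leaves the e_g set evenly filled (or empty) — no strong Jahn–Teller driving force.
[Cr(acac)3]^-: Ligand charges: each acetylacetonate is −1. With an overall charge of −1 the chromium centre must be in the +2 oxidation state. Chromium is a group-6 element; Cr(II) is therefore d⁴. Acetylacetonate is a weak-field ligand for a first-row metal, so the complex is high-spin. The t₂g³e_g¹ (high-spin) configuration has an unevenly filled e_g set; the Jahn–Teller theorem predicts a tetragonal distortion (typically axial elongation) to lift the degeneracy.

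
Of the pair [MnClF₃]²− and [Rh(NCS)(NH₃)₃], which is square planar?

For [MnClF₃]²−: Summing ligand charges against the −2 overall charge gives an oxidation state of +2 for manganese. Manganese is a group-7 element; Mn(II) is therefore d⁵. A high-spin d⁵ ion has zero CFSE in either geometry, so four ligands adopt the sterically favoured tetrahedral geometry. → tetrahedral.
For [Rh(NCS)(NH₃)₃]: Summing ligand charges against the 0 overall charge gives an oxidation state of +1 for rhodium. Group 9 minus oxidation state 1 gives a d⁸ configuration. A 4d d⁸ ion has a large crystal-field splitting; square planar leaves the high-energy d_{x²−y²} orbital empty and maximises CFSE. → square planar.

[Rh(NCS)(NH₃)₃]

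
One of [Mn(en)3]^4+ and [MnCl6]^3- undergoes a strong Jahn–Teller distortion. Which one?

[MnCl6]^3-

[Mn(en)3]^4+: Ligand charges: ethylenediamine is neutral. With an overall charge of +4 the manganese centre must be in the +4 oxidation state. Mn sits in group 7, so the d-electron count is 7 − 4 = 3. The d³ configuration leaves the e_g set evenly filled (or empty) — no strong Jahn–Teller driving force.
[MnCl6]^3-: Each chloride is −1; balancing the −3 overall charge requires Mn(III). Group 7 minus oxidation state 3 gives a d⁴ configuration. Chloride is a weak-field ligand for a first-row metal, so the complex is high-spin. The t₂g³e_g¹ (high-spin) configuration has an unevenly filled e_g set; the Jahn–Teller theorem predicts a tetragonal distortion (typically axial elongation) to lift the degeneracy.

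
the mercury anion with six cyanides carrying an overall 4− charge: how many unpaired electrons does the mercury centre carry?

Ligand charges: each cyanide is −1. With an overall charge of −4 the mercury centre must be in the +2 oxidation state.
Group 12 minus oxidation state 2 gives a d¹⁰ configuration.
In an octahedral field the d¹⁰ configuration is t₂g⁶e_g⁴, giving 0 unpaired electrons.

0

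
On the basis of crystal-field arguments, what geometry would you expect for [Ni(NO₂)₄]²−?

Each nitro (N-bound nitrite) is −1; balancing the −2 overall charge requires Ni(II).
Ni sits in group 10, so the d-electron count is 10 − 2 = 8.
With 4 monodentate ligands the coordination number is 4.
Nitro (N-bound nitrite) is a strong-field ligand (high in the spectrochemical series).
A 3d d⁸ ion with strong-field ligands gains enough CFSE to favour square planar over tetrahedral.

square planar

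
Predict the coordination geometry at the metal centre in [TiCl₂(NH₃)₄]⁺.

octahedral

Ligand charges: each chloride is −1; ammonia is neutral. With an overall charge of +1 the titanium centre must be in the +3 oxidation state.
Titanium is a group-4 element; Ti(III) is therefore d¹.
With 6 monodentate ligands the coordination number is 6.
Six donors around a single metal centre give an octahedral coordination sphere.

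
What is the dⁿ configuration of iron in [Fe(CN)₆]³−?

d5

Ligand charges: each cyanide is −1. With an overall charge of −3 the iron centre must be in the +3 oxidation state.
Iron is a group-8 element; Fe(III) is therefore d⁵.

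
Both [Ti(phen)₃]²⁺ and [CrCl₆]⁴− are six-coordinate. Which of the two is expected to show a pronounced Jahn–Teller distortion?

[Ti(phen)₃]²⁺: 1,10-phenanthroline is neutral; balancing the +2 overall charge requires Ti(II). Ti sits in group 4, so the d-electron count is 4 − 2 = 2. The d² configuration leaves the e_g set evenly filled (or empty) — no strong Jahn–Teller driving force.
[CrCl₆]⁴−: Summing ligand charges against the −4 overall charge gives an oxidation state of +2 for chromium. Group 6 minus oxidation state 2 gives a d⁴ configuration. Chloride is a weak-field ligand for a first-row metal, so the complex is high-spin. The t₂g³e_g¹ (high-spin) configuration has an unevenly filled e_g set; the Jahn–Teller theorem predicts a tetragonal distortion (typically axial elongation) to lift the degeneracy.

[CrCl₆]⁴−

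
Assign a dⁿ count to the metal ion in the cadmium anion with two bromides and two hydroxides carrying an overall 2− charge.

Summing ligand charges against the −2 overall charge gives an oxidation state of +2 for cadmium.
Cd sits in group 12, so the d-electron count is 12 − 2 = 10.

d¹⁰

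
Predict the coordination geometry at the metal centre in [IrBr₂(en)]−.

Each bromide is −1; ethylenediamine is neutral; balancing the −1 overall charge requires Ir(I).
Group 9 minus oxidation state 1 gives a d⁸ configuration.
Counting donor atoms: 2×bromide (monodentate) → 2 donors; 1×ethylenediamine (bidentate) → 2 donors. Coordination number = 4.
A 5d d⁸ ion has a large crystal-field splitting; square planar leaves the high-energy d_{x²−y²} orbital empty and maximises CFSE.

square planar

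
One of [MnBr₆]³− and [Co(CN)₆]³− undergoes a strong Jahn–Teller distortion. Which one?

[MnBr₆]³−: Summing ligand charges against the −3 overall charge gives an oxidation state of +3 for manganese. Mn sits in group 7, so the d-electron count is 7 − 3 = 4. Bromide is a weak-field ligand for a first-row metal, so the complex is high-spin. The t₂g³e_g¹ (high-spin) configuration has an unevenly filled e_g set; the Jahn–Teller theorem predicts a tetragonal distortion (typically axial elongation) to lift the degeneracy.
[Co(CN)₆]³−: Summing ligand charges against the −3 overall charge gives an oxidation state of +3 for cobalt. Group 9 minus oxidation state 3 gives a d⁶ configuration. Co(III) has an exceptionally large octahedral splitting and is low-spin with essentially every ligand except fluoride. The d⁶ configuration leaves the e_g set evenly filled (or empty) — no strong Jahn–Teller driving force.

[MnBr₆]³−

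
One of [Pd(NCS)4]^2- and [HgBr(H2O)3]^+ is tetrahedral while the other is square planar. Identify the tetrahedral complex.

[HgBr(H2O)3]^+

For [Pd(NCS)4]^2-: Summing ligand charges against the −2 overall charge gives an oxidation state of +2 for palladium. Group 10 minus oxidation state 2 gives a d⁸ configuration. A 4d d⁸ ion has a large crystal-field splitting; square planar leaves the high-energy d_{x²−y²} orbital empty and maximises CFSE. → square planar.
For [HgBr(H2O)3]^+: Each bromide is −1; water is neutral; balancing the +1 overall charge requires Hg(II). Hg sits in group 12, so the d-electron count is 12 − 2 = 10. A d¹⁰ ion has no crystal-field stabilisation preference between square planar and tetrahedral, so four ligands adopt the sterically favoured tetrahedral geometry. → tetrahedral.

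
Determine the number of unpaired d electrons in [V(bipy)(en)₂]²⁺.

Ligand charges: 2,2′-bipyridine is neutral; ethylenediamine is neutral. With an overall charge of +2 the vanadium centre must be in the +2 oxidation state.
Group 5 minus oxidation state 2 gives a d³ configuration.
Counting donor atoms: 1×2,2′-bipyridine (bidentate) → 2 donors; 2×ethylenediamine (bidentate) → 4 donors. Coordination number = 6.
In an octahedral field the d³ configuration is t₂g³e_g⁰ (only one arrangement possible), giving 3 unpaired electrons.

3 unpaired electrons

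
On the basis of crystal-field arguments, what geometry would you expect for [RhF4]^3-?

Each fluoride is −1; balancing the −3 overall charge requires Rh(I).
Rhodium is a group-9 element; Rh(I) is therefore d⁸.
With 4 monodentate ligands the coordination number is 4.
A 4d d⁸ ion has a large crystal-field splitting; square planar leaves the high-energy d_{x²−y²} orbital empty and maximises CFSE.

square planar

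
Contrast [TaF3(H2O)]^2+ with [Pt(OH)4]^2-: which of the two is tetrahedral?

[TaF3(H2O)]^2+

For [TaF3(H2O)]^2+: Each fluoride is −1; water is neutral; balancing the +2 overall charge requires Ta(V). Group 5 minus oxidation state 5 gives a d⁰ configuration. A d⁰ ion has no crystal-field stabilisation preference between square planar and tetrahedral, so four ligands adopt the sterically favoured tetrahedral geometry. → tetrahedral.
For [Pt(OH)4]^2-: Ligand charges: each hydroxide is −1. With an overall charge of −2 the platinum centre must be in the +2 oxidation state. Pt sits in group 10, so the d-electron count is 10 − 2 = 8. A 5d d⁸ ion has a large crystal-field splitting; square planar leaves the high-energy d_{x²−y²} orbital empty and maximises CFSE. → square planar.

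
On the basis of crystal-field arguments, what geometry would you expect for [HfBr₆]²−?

Summing ligand charges against the −2 overall charge gives an oxidation state of +4 for hafnium.
Group 4 minus oxidation state 4 gives a d⁰ configuration.
With 6 monodentate ligands the coordination number is 6.
Six donors around a single metal centre give an octahedral coordination sphere.

octahedral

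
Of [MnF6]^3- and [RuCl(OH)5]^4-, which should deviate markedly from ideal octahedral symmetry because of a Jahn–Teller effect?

[MnF6]^3-

[MnF6]^3-: Ligand charges: each fluoride is −1. With an overall charge of −3 the manganese centre must be in the +3 oxidation state. Group 7 minus oxidation state 3 gives a d⁴ configuration. Fluoride is a weak-field ligand for a first-row metal, so the complex is high-spin. The t₂g³e_g¹ (high-spin) configuration has an unevenly filled e_g set; the Jahn–Teller theorem predicts a tetragonal distortion (typically axial elongation) to lift the degeneracy.
[RuCl(OH)5]^4-: Each chloride is −1; each hydroxide is −1; balancing the −4 overall charge requires Ru(II). Ruthenium is a group-8 element; Ru(II) is therefore d⁶. A 4d ion has a large Δₒ and is invariably low-spin. The d⁶ configuration leaves the e_g set evenly filled (or empty) — no strong Jahn–Teller driving force.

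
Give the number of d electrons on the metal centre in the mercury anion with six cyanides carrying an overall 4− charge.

Summing ligand charges against the −4 overall charge gives an oxidation state of +2 for mercury.
Group 12 minus oxidation state 2 gives a d¹⁰ configuration.

d¹⁰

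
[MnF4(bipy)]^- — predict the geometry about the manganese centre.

octahedral

Ligand charges: each fluoride is −1; 2,2′-bipyridine is neutral. With an overall charge of −1 the manganese centre must be in the +3 oxidation state.
Group 7 minus oxidation state 3 gives a d⁴ configuration.
Counting donor atoms: 4×fluoride (monodentate) → 4 donors; 1×2,2′-bipyridine (bidentate) → 2 donors. Coordination number = 6.
Six donors around a single metal centre give an octahedral coordination sphere.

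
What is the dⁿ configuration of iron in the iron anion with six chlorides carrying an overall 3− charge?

Ligand charges: each chloride is −1. With an overall charge of −3 the iron centre must be in the +3 oxidation state.
Group 8 minus oxidation state 3 gives a d⁵ configuration.

d5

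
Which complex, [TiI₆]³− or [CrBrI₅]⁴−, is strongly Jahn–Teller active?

[CrBrI₅]⁴−

[TiI₆]³−: Summing ligand charges against the −3 overall charge gives an oxidation state of +3 for titanium. Group 4 minus oxidation state 3 gives a d¹ configuration. The d¹ configuration leaves the e_g set evenly filled (or empty) — no strong Jahn–Teller driving force.
[CrBrI₅]⁴−: Each bromide is −1; each iodide is −1; balancing the −4 overall charge requires Cr(II). Group 6 minus oxidation state 2 gives a d⁴ configuration. Bromide and iodide are weak-field ligands for a first-row metal, so the complex is high-spin. The t₂g³e_g¹ (high-spin) configuration has an unevenly filled e_g set; the Jahn–Teller theorem predicts a tetragonal distortion (typically axial elongation) to lift the degeneracy.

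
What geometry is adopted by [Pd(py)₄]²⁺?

square planar

Summing ligand charges against the +2 overall charge gives an oxidation state of +2 for palladium.
Group 10 minus oxidation state 2 gives a d⁸ configuration.
With 4 monodentate ligands the coordination number is 4.
A 4d d⁸ ion has a large crystal-field splitting; square planar leaves the high-energy d_{x²−y²} orbital empty and maximises CFSE.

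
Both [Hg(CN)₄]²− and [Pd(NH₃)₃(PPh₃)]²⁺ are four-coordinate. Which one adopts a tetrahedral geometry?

[Hg(CN)₄]²−

For [Hg(CN)₄]²−: Summing ligand charges against the −2 overall charge gives an oxidation state of +2 for mercury. Mercury is a group-12 element; Hg(II) is therefore d¹⁰. A d¹⁰ ion has no crystal-field stabilisation preference between square planar and tetrahedral, so four ligands adopt the sterically favoured tetrahedral geometry. → tetrahedral.
For [Pd(NH₃)₃(PPh₃)]²⁺: Summing ligand charges against the +2 overall charge gives an oxidation state of +2 for palladium. Palladium is a group-10 element; Pd(II) is therefore d⁸. A 4d d⁸ ion has a large crystal-field splitting; square planar leaves the high-energy d_{x²−y²} orbital empty and maximises CFSE. → square planar.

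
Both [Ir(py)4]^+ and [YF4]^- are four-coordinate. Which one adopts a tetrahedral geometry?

For [Ir(py)4]^+: Ligand charges: pyridine is neutral. With an overall charge of +1 the iridium centre must be in the +1 oxidation state. Group 9 minus oxidation state 1 gives a d⁸ configuration. A 5d d⁸ ion has a large crystal-field splitting; square planar leaves the high-energy d_{x²−y²} orbital empty and maximises CFSE. → square planar.
For [YF4]^-: Each fluoride is −1; balancing the −1 overall charge requires Y(III). Y sits in group 3, so the d-electron count is 3 − 3 = 0. A d⁰ ion has no crystal-field stabilisation preference between square planar and tetrahedral, so four ligands adopt the sterically favoured tetrahedral geometry. → tetrahedral.

[YF4]^-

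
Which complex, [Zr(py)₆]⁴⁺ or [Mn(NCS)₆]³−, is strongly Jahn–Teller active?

[Mn(NCS)₆]³−

[Zr(py)₆]⁴⁺: Pyridine is neutral; balancing the +4 overall charge requires Zr(IV). Zr sits in group 4, so the d-electron count is 4 − 4 = 0. The d⁰ configuration leaves the e_g set evenly filled (or empty) — no strong Jahn–Teller driving force.
[Mn(NCS)₆]³−: Ligand charges: each isothiocyanate is −1. With an overall charge of −3 the manganese centre must be in the +3 oxidation state. Group 7 minus oxidation state 3 gives a d⁴ configuration. Isothiocyanate is a weak-field ligand for a first-row metal, so the complex is high-spin. The t₂g³e_g¹ (high-spin) configuration has an unevenly filled e_g set; the Jahn–Teller theorem predicts a tetragonal distortion (typically axial elongation) to lift the degeneracy.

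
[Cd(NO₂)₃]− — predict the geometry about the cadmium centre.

Summing ligand charges against the −1 overall charge gives an oxidation state of +2 for cadmium.
Cd sits in group 12, so the d-electron count is 12 − 2 = 10.
With 3 monodentate ligands the coordination number is 3.
Three ligands around a d¹⁰ centre minimise repulsion in a trigonal-planar arrangement.

trigonal planar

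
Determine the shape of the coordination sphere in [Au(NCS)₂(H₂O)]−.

Ligand charges: each isothiocyanate is −1; water is neutral. With an overall charge of −1 the gold centre must be in the +1 oxidation state.
Group 11 minus oxidation state 1 gives a d¹⁰ configuration.
Coordination number: 3.
Three ligands around a d¹⁰ centre minimise repulsion in a trigonal-planar arrangement.

trigonal planar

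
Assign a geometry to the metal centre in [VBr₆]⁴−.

octahedral

Each bromide is −1; balancing the −4 overall charge requires V(II).
Group 5 minus oxidation state 2 gives a d³ configuration.
With 6 monodentate ligands the coordination number is 6.
Six donors around a single metal centre give an octahedral coordination sphere.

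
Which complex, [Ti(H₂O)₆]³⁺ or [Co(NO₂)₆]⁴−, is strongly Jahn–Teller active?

[Co(NO₂)₆]⁴−

[Ti(H₂O)₆]³⁺: Water is neutral; balancing the +3 overall charge requires Ti(III). Ti sits in group 4, so the d-electron count is 4 − 3 = 1. The d¹ configuration leaves the e_g set evenly filled (or empty) — no strong Jahn–Teller driving force.
[Co(NO₂)₆]⁴−: Ligand charges: each nitro (N-bound nitrite) is −1. With an overall charge of −4 the cobalt centre must be in the +2 oxidation state. Co sits in group 9, so the d-electron count is 9 − 2 = 7. Nitro (N-bound nitrite) is a strong-field ligand (high in the spectrochemical series) for a first-row metal, so the complex is low-spin. The t₂g⁶e_g¹ (low-spin) configuration has an unevenly filled e_g set; the Jahn–Teller theorem predicts a tetragonal distortion (typically axial elongation) to lift the degeneracy.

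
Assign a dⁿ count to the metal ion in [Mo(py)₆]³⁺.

Pyridine is neutral; balancing the +3 overall charge requires Mo(III).
Molybdenum is a group-6 element; Mo(III) is therefore d³.

d3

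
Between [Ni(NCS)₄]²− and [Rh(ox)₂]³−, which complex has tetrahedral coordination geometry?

[Ni(NCS)₄]²−

For [Ni(NCS)₄]²−: Each isothiocyanate is −1; balancing the −2 overall charge requires Ni(II). Ni sits in group 10, so the d-electron count is 10 − 2 = 8. Isothiocyanate is a weak-field ligand. With weak-field ligands the CFSE gain from square planar is small, so a 3d d⁸ ion takes the sterically preferred tetrahedral geometry. → tetrahedral.
For [Rh(ox)₂]³−: Ligand charges: each oxalate is −2. With an overall charge of −3 the rhodium centre must be in the +1 oxidation state. Rh sits in group 9, so the d-electron count is 9 − 1 = 8. A 4d d⁸ ion has a large crystal-field splitting; square planar leaves the high-energy d_{x²−y²} orbital empty and maximises CFSE. → square planar.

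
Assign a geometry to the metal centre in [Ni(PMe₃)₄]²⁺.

Trimethylphosphine is neutral; balancing the +2 overall charge requires Ni(II).
Group 10 minus oxidation state 2 gives a d⁸ configuration.
With 4 monodentate ligands the coordination number is 4.
Trimethylphosphine is a strong-field ligand (high in the spectrochemical series).
A 3d d⁸ ion with strong-field ligands gains enough CFSE to favour square planar over tetrahedral.

square planar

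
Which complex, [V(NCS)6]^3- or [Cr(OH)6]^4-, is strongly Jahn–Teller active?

[V(NCS)6]^3-: Each isothiocyanate is −1; balancing the −3 overall charge requires V(III). V sits in group 5, so the d-electron count is 5 − 3 = 2. The d² configuration leaves the e_g set evenly filled (or empty) — no strong Jahn–Teller driving force.
[Cr(OH)6]^4-: Ligand charges: each hydroxide is −1. With an overall charge of −4 the chromium centre must be in the +2 oxidation state. Group 6 minus oxidation state 2 gives a d⁴ configuration. Hydroxide is a weak-field ligand for a first-row metal, so the complex is high-spin. The t₂g³e_g¹ (high-spin) configuration has an unevenly filled e_g set; the Jahn–Teller theorem predicts a tetragonal distortion (typically axial elongation) to lift the degeneracy.

[Cr(OH)6]^4-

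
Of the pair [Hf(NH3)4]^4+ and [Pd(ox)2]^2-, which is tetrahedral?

[Hf(NH3)4]^4+

For [Hf(NH3)4]^4+: Ammonia is neutral; balancing the +4 overall charge requires Hf(IV). Hf sits in group 4, so the d-electron count is 4 − 4 = 0. A d⁰ ion has no crystal-field stabilisation preference between square planar and tetrahedral, so four ligands adopt the sterically favoured tetrahedral geometry. → tetrahedral.
For [Pd(ox)2]^2-: Ligand charges: each oxalate is −2. With an overall charge of −2 the palladium centre must be in the +2 oxidation state. Pd sits in group 10, so the d-electron count is 10 − 2 = 8. A 4d d⁸ ion has a large crystal-field splitting; square planar leaves the high-energy d_{x²−y²} orbital empty and maximises CFSE. → square planar.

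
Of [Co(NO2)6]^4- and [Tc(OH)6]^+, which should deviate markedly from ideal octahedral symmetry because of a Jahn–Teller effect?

[Co(NO2)6]^4-

[Co(NO2)6]^4-: Ligand charges: each nitro (N-bound nitrite) is −1. With an overall charge of −4 the cobalt centre must be in the +2 oxidation state. Cobalt is a group-9 element; Co(II) is therefore d⁷. Nitro (N-bound nitrite) is a strong-field ligand (high in the spectrochemical series) for a first-row metal, so the complex is low-spin. The t₂g⁶e_g¹ (low-spin) configuration has an unevenly filled e_g set; the Jahn–Teller theorem predicts a tetragonal distortion (typically axial elongation) to lift the degeneracy.
[Tc(OH)6]^+: Summing ligand charges against the +1 overall charge gives an oxidation state of +7 for technetium. Technetium is a group-7 element; Tc(VII) is therefore d⁰. The d⁰ configuration leaves the e_g set evenly filled (or empty) — no strong Jahn–Teller driving force.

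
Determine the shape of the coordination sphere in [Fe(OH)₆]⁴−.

octahedral

Summing ligand charges against the −4 overall charge gives an oxidation state of +2 for iron.
Fe sits in group 8, so the d-electron count is 8 − 2 = 6.
Coordination number: 6.
Six donors around a single metal centre give an octahedral coordination sphere.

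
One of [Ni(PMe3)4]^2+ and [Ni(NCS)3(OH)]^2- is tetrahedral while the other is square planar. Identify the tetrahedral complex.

For [Ni(PMe3)4]^2+: Trimethylphosphine is neutral; balancing the +2 overall charge requires Ni(II). Group 10 minus oxidation state 2 gives a d⁸ configuration. Trimethylphosphine is a strong-field ligand (high in the spectrochemical series). A 3d d⁸ ion with strong-field ligands gains enough CFSE to favour square planar over tetrahedral. → square planar.
For [Ni(NCS)3(OH)]^2-: Summing ligand charges against the −2 overall charge gives an oxidation state of +2 for nickel. Nickel is a group-10 element; Ni(II) is therefore d⁸. Hydroxide and isothiocyanate are weak-field ligands. With weak-field ligands the CFSE gain from square planar is small, so a 3d d⁸ ion takes the sterically preferred tetrahedral geometry. → tetrahedral.

[Ni(NCS)3(OH)]^2-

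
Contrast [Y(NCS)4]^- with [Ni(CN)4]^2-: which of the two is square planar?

For [Y(NCS)4]^-: Ligand charges: each isothiocyanate is −1. With an overall charge of −1 the yttrium centre must be in the +3 oxidation state. Y sits in group 3, so the d-electron count is 3 − 3 = 0. A d⁰ ion has no crystal-field stabilisation preference between square planar and tetrahedral, so four ligands adopt the sterically favoured tetrahedral geometry. → tetrahedral.
For [Ni(CN)4]^2-: Each cyanide is −1; balancing the −2 overall charge requires Ni(II). Ni sits in group 10, so the d-electron count is 10 − 2 = 8. Cyanide is a strong-field ligand (high in the spectrochemical series). A 3d d⁸ ion with strong-field ligands gains enough CFSE to favour square planar over tetrahedral. → square planar.

[Ni(CN)4]^2-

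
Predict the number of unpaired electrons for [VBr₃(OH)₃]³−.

Each bromide is −1; each hydroxide is −1; balancing the −3 overall charge requires V(III).
Vanadium is a group-5 element; V(III) is therefore d².
In an octahedral field the d² configuration is t₂g²e_g⁰ (only one arrangement possible), giving 2 unpaired electrons.

2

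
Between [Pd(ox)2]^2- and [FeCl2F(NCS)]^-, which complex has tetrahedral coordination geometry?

[FeCl2F(NCS)]^-

For [Pd(ox)2]^2-: Ligand charges: each oxalate is −2. With an overall charge of −2 the palladium centre must be in the +2 oxidation state. Pd sits in group 10, so the d-electron count is 10 − 2 = 8. A 4d d⁸ ion has a large crystal-field splitting; square planar leaves the high-energy d_{x²−y²} orbital empty and maximises CFSE. → square planar.
For [FeCl2F(NCS)]^-: Each chloride is −1; each fluoride is −1; each isothiocyanate is −1; balancing the −1 overall charge requires Fe(III). Iron is a group-8 element; Fe(III) is therefore d⁵. A high-spin d⁵ ion has zero CFSE in either geometry, so four ligands adopt the sterically favoured tetrahedral geometry. → tetrahedral.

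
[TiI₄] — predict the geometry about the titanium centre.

tetrahedral

Ligand charges: each iodide is −1. With an overall charge of 0 the titanium centre must be in the +4 oxidation state.
Titanium is a group-4 element; Ti(IV) is therefore d⁰.
With 4 monodentate ligands the coordination number is 4.
A d⁰ ion has no crystal-field stabilisation preference between square planar and tetrahedral, so four ligands adopt the sterically favoured tetrahedral geometry.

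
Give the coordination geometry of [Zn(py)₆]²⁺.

Ligand charges: pyridine is neutral. With an overall charge of +2 the zinc centre must be in the +2 oxidation state.
Group 12 minus oxidation state 2 gives a d¹⁰ configuration.
With 6 monodentate ligands the coordination number is 6.
Six donors around a single metal centre give an octahedral coordination sphere.

octahedral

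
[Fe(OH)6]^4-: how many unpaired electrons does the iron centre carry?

Ligand charges: each hydroxide is −1. With an overall charge of −4 the iron centre must be in the +2 oxidation state.
Fe sits in group 8, so the d-electron count is 8 − 2 = 6.
The spin state decides the count: Hydroxide is a weak-field ligand for a first-row metal, so the complex is high-spin.
An octahedral high-spin d⁶ ion is t₂g⁴e_g², giving 4 unpaired electrons.

4 unpaired electrons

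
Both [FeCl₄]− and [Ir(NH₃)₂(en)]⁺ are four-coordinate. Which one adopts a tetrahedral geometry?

For [FeCl₄]−: Summing ligand charges against the −1 overall charge gives an oxidation state of +3 for iron. Iron is a group-8 element; Fe(III) is therefore d⁵. A high-spin d⁵ ion has zero CFSE in either geometry, so four ligands adopt the sterically favoured tetrahedral geometry. → tetrahedral.
For [Ir(NH₃)₂(en)]⁺: Ligand charges: ammonia is neutral; ethylenediamine is neutral. With an overall charge of +1 the iridium centre must be in the +1 oxidation state. Iridium is a group-9 element; Ir(I) is therefore d⁸. A 5d d⁸ ion has a large crystal-field splitting; square planar leaves the high-energy d_{x²−y²} orbital empty and maximises CFSE. → square planar.

[FeCl₄]−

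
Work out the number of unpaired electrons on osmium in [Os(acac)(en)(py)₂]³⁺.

2

Summing ligand charges against the +3 overall charge gives an oxidation state of +4 for osmium.
Group 8 minus oxidation state 4 gives a d⁴ configuration.
Counting donor atoms: 1×acetylacetonate (bidentate) → 2 donors; 1×ethylenediamine (bidentate) → 2 donors; 2×pyridine (monodentate) → 2 donors. Coordination number = 6.
The spin state decides the count: a 5d ion has a large Δₒ and is invariably low-spin.
An octahedral low-spin d⁴ ion is t₂g⁴e_g⁰, giving 2 unpaired electrons.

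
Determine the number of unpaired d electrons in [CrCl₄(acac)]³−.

4

Ligand charges: each chloride is −1; each acetylacetonate is −1. With an overall charge of −3 the chromium centre must be in the +2 oxidation state.
Cr sits in group 6, so the d-electron count is 6 − 2 = 4.
Counting donor atoms: 4×chloride (monodentate) → 4 donors; 1×acetylacetonate (bidentate) → 2 donors. Coordination number = 6.
The spin state decides the count: Acetylacetonate and chloride are weak-field ligands for a first-row metal, so the complex is high-spin.
An octahedral high-spin d⁴ ion is t₂g³e_g¹, giving 4 unpaired electrons.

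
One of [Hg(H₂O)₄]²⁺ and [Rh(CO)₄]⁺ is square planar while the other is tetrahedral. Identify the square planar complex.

[Rh(CO)₄]⁺

For [Hg(H₂O)₄]²⁺: Ligand charges: water is neutral. With an overall charge of +2 the mercury centre must be in the +2 oxidation state. Mercury is a group-12 element; Hg(II) is therefore d¹⁰. A d¹⁰ ion has no crystal-field stabilisation preference between square planar and tetrahedral, so four ligands adopt the sterically favoured tetrahedral geometry. → tetrahedral.
For [Rh(CO)₄]⁺: Summing ligand charges against the +1 overall charge gives an oxidation state of +1 for rhodium. Rhodium is a group-9 element; Rh(I) is therefore d⁸. A 4d d⁸ ion has a large crystal-field splitting; square planar leaves the high-energy d_{x²−y²} orbital empty and maximises CFSE. → square planar.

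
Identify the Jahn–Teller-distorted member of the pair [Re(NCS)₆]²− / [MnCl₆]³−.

[MnCl₆]³−

[Re(NCS)₆]²−: Summing ligand charges against the −2 overall charge gives an oxidation state of +4 for rhenium. Rhenium is a group-7 element; Re(IV) is therefore d³. The d³ configuration leaves the e_g set evenly filled (or empty) — no strong Jahn–Teller driving force.
[MnCl₆]³−: Summing ligand charges against the −3 overall charge gives an oxidation state of +3 for manganese. Group 7 minus oxidation state 3 gives a d⁴ configuration. Chloride is a weak-field ligand for a first-row metal, so the complex is high-spin. The t₂g³e_g¹ (high-spin) configuration has an unevenly filled e_g set; the Jahn–Teller theorem predicts a tetragonal distortion (typically axial elongation) to lift the degeneracy.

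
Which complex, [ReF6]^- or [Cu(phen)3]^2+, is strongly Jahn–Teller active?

[Cu(phen)3]^2+

[ReF6]^-: Summing ligand charges against the −1 overall charge gives an oxidation state of +5 for rhenium. Group 7 minus oxidation state 5 gives a d² configuration. The d² configuration leaves the e_g set evenly filled (or empty) — no strong Jahn–Teller driving force.
[Cu(phen)3]^2+: Summing ligand charges against the +2 overall charge gives an oxidation state of +2 for copper. Group 11 minus oxidation state 2 gives a d⁹ configuration. The t₂g⁶e_g³ configuration has an unevenly filled e_g set; the Jahn–Teller theorem predicts a tetragonal distortion (typically axial elongation) to lift the degeneracy.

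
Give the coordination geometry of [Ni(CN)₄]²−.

Each cyanide is −1; balancing the −2 overall charge requires Ni(II).
Ni sits in group 10, so the d-electron count is 10 − 2 = 8.
Coordination number: 4.
Cyanide is a strong-field ligand (high in the spectrochemical series).
A 3d d⁸ ion with strong-field ligands gains enough CFSE to favour square planar over tetrahedral.

square planar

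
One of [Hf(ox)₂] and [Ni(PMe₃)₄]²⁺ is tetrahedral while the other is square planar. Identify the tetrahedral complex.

For [Hf(ox)₂]: Ligand charges: each oxalate is −2. With an overall charge of 0 the hafnium centre must be in the +4 oxidation state. Hf sits in group 4, so the d-electron count is 4 − 4 = 0. A d⁰ ion has no crystal-field stabilisation preference between square planar and tetrahedral, so four ligands adopt the sterically favoured tetrahedral geometry. → tetrahedral.
For [Ni(PMe₃)₄]²⁺: Ligand charges: trimethylphosphine is neutral. With an overall charge of +2 the nickel centre must be in the +2 oxidation state. Group 10 minus oxidation state 2 gives a d⁸ configuration. Trimethylphosphine is a strong-field ligand (high in the spectrochemical series). A 3d d⁸ ion with strong-field ligands gains enough CFSE to favour square planar over tetrahedral. → square planar.

[Hf(ox)₂]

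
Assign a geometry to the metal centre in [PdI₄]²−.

Summing ligand charges against the −2 overall charge gives an oxidation state of +2 for palladium.
Pd sits in group 10, so the d-electron count is 10 − 2 = 8.
Coordination number: 4.
A 4d d⁸ ion has a large crystal-field splitting; square planar leaves the high-energy d_{x²−y²} orbital empty and maximises CFSE.

square planar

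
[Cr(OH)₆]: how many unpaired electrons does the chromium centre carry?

0 unpaired electrons

Summing ligand charges against the 0 overall charge gives an oxidation state of +6 for chromium.
Chromium is a group-6 element; Cr(VI) is therefore d⁰.
In an octahedral field the d⁰ configuration is t₂g⁰e_g⁰, giving 0 unpaired electrons.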